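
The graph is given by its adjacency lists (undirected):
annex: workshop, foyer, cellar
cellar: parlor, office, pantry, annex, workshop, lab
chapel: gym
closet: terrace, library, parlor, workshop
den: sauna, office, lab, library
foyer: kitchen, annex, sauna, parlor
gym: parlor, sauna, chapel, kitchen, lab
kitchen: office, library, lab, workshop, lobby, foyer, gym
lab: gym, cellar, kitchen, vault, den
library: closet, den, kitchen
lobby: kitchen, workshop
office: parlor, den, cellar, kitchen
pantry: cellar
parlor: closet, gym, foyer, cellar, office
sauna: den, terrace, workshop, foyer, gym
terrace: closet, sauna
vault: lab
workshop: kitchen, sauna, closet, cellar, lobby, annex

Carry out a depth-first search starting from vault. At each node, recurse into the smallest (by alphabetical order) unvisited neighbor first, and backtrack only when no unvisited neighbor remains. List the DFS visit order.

Visit vault
vault → lab
lab → cellar
cellar → annex
annex → foyer
foyer → kitchen
kitchen → gym
gym → chapel
gym → parlor
parlor → closet
closet → library
library → den
den → office
den → sauna
sauna → terrace
sauna → workshop
workshop → lobby
cellar → pantry

vault, lab, cellar, annex, foyer, kitchen, gym, chapel, parlor, closet, library, den, office, sauna, terrace, workshop, lobby, pantry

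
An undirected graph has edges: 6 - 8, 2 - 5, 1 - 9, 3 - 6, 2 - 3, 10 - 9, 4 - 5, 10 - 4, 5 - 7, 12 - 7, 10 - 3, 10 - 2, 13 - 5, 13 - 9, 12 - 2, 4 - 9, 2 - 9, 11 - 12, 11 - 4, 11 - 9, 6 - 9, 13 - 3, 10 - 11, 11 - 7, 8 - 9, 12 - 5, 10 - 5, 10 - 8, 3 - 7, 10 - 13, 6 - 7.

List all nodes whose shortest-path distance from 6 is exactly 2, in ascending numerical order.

Level 0: 6
Level 1: 3, 7, 8, 9
Level 2: 1, 2, 4, 5, 10, 11, 12, 13

1, 2, 4, 5, 10, 11, 12, 13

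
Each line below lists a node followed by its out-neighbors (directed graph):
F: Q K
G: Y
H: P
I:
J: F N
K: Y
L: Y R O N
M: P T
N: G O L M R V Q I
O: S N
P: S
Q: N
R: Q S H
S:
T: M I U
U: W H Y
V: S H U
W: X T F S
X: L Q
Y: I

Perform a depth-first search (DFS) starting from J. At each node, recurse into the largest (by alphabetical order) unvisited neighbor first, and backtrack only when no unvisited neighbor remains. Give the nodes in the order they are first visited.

Visit J
J → N
N → V
V → U
U → Y
Y → I
U → W
W → X
X → Q
X → L
L → R
R → S
R → H
H → P
L → O
W → T
T → M
W → F
F → K
N → G

J, N, V, U, Y, I, W, X, Q, L, R, S, H, P, O, T, M, F, K, G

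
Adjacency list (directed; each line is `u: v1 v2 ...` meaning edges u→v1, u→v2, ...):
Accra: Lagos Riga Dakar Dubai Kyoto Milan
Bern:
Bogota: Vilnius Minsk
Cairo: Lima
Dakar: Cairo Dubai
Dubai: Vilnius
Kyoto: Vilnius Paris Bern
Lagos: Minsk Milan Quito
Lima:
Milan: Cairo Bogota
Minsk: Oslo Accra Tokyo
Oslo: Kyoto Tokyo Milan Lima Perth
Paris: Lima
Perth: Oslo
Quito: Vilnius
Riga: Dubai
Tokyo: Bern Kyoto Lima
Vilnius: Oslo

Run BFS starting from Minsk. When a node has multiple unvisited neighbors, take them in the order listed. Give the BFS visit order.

Minsk, Oslo, Accra, Tokyo, Kyoto, Milan, Lima, Perth, Lagos, Riga, Dakar, Dubai, Bern, Vilnius, Paris, Cairo, Bogota, Quito

Visit Minsk; enqueue Oslo, Accra, Tokyo → queue [Oslo, Accra, Tokyo]
Visit Oslo; enqueue Kyoto, Milan, Lima, Perth → queue [Accra, Tokyo, Kyoto, Milan, Lima, Perth]
Visit Accra; enqueue Lagos, Riga, Dakar, Dubai → queue [Tokyo, Kyoto, Milan, Lima, Perth, Lagos, Riga, Dakar, Dubai]
Visit Tokyo; enqueue Bern → queue [Kyoto, Milan, Lima, Perth, Lagos, Riga, Dakar, Dubai, Bern]
Visit Kyoto; enqueue Vilnius, Paris → queue [Milan, Lima, Perth, Lagos, Riga, Dakar, Dubai, Bern, Vilnius, Paris]
Visit Milan; enqueue Cairo, Bogota → queue [Lima, Perth, Lagos, Riga, Dakar, Dubai, Bern, Vilnius, Paris, Cairo, Bogota]
Visit Lima → queue [Perth, Lagos, Riga, Dakar, Dubai, Bern, Vilnius, Paris, Cairo, Bogota]
Visit Perth → queue [Lagos, Riga, Dakar, Dubai, Bern, Vilnius, Paris, Cairo, Bogota]
Visit Lagos; enqueue Quito → queue [Riga, Dakar, Dubai, Bern, Vilnius, Paris, Cairo, Bogota, Quito]
Visit Riga → queue [Dakar, Dubai, Bern, Vilnius, Paris, Cairo, Bogota, Quito]
Visit Dakar → queue [Dubai, Bern, Vilnius, Paris, Cairo, Bogota, Quito]
Visit Dubai → queue [Bern, Vilnius, Paris, Cairo, Bogota, Quito]
Visit Bern → queue [Vilnius, Paris, Cairo, Bogota, Quito]
Visit Vilnius → queue [Paris, Cairo, Bogota, Quito]
Visit Paris → queue [Cairo, Bogota, Quito]
Visit Cairo → queue [Bogota, Quito]
Visit Bogota → queue [Quito]
Visit Quito → queue []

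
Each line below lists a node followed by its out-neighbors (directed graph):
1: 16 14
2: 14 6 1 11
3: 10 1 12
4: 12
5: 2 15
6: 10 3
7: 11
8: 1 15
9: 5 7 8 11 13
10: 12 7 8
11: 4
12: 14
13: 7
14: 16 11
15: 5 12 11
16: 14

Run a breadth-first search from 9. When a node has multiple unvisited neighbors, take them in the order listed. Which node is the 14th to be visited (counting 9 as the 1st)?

16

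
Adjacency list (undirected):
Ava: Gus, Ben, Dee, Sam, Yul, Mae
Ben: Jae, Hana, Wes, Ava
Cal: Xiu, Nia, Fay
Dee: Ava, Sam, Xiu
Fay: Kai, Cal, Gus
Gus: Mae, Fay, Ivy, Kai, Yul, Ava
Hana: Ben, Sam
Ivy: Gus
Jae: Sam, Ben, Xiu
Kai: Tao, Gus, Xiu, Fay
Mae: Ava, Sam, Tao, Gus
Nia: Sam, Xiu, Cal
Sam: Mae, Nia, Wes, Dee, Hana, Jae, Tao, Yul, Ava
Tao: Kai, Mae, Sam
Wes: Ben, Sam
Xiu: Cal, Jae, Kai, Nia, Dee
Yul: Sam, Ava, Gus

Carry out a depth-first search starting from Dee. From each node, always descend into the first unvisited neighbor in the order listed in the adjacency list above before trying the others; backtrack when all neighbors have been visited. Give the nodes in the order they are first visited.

Dee, Ava, Gus, Mae, Sam, Nia, Xiu, Cal, Fay, Kai, Tao, Jae, Ben, Hana, Wes, Yul, Ivy

Visit Dee
Dee → Ava
Ava → Gus
Gus → Mae
Mae → Sam
Sam → Nia
Nia → Xiu
Xiu → Cal
Cal → Fay
Fay → Kai
Kai → Tao
Xiu → Jae
Jae → Ben
Ben → Hana
Ben → Wes
Sam → Yul
Gus → Ivy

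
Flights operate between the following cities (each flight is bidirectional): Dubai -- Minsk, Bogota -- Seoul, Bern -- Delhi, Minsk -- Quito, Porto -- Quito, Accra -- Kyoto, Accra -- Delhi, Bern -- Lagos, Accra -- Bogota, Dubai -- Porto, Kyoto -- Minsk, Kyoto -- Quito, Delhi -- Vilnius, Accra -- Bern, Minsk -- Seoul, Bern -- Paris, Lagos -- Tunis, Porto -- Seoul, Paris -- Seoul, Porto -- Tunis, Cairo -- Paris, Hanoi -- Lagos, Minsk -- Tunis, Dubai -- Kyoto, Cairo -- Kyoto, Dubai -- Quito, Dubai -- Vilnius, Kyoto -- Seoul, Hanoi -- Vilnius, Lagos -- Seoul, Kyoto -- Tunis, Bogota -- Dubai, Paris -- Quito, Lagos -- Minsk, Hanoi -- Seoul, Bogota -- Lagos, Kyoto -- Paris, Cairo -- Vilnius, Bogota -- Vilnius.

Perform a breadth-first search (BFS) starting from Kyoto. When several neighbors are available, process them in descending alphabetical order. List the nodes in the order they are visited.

Kyoto -> Tunis -> Seoul -> Quito -> Paris -> Minsk -> Dubai -> Cairo -> Accra -> Porto -> Lagos -> Hanoi -> Bogota -> Bern -> Vilnius -> Delhi

Visit Kyoto; enqueue Tunis, Seoul, Quito, Paris, Minsk, Dubai, Cairo, Accra → queue [Tunis, Seoul, Quito, Paris, Minsk, Dubai, Cairo, Accra]
Visit Tunis; enqueue Porto, Lagos → queue [Seoul, Quito, Paris, Minsk, Dubai, Cairo, Accra, Porto, Lagos]
Visit Seoul; enqueue Hanoi, Bogota → queue [Quito, Paris, Minsk, Dubai, Cairo, Accra, Porto, Lagos, Hanoi, Bogota]
Visit Quito → queue [Paris, Minsk, Dubai, Cairo, Accra, Porto, Lagos, Hanoi, Bogota]
Visit Paris; enqueue Bern → queue [Minsk, Dubai, Cairo, Accra, Porto, Lagos, Hanoi, Bogota, Bern]
Visit Minsk → queue [Dubai, Cairo, Accra, Porto, Lagos, Hanoi, Bogota, Bern]
Visit Dubai; enqueue Vilnius → queue [Cairo, Accra, Porto, Lagos, Hanoi, Bogota, Bern, Vilnius]
Visit Cairo → queue [Accra, Porto, Lagos, Hanoi, Bogota, Bern, Vilnius]
Visit Accra; enqueue Delhi → queue [Porto, Lagos, Hanoi, Bogota, Bern, Vilnius, Delhi]
Visit Porto → queue [Lagos, Hanoi, Bogota, Bern, Vilnius, Delhi]
Visit Lagos → queue [Hanoi, Bogota, Bern, Vilnius, Delhi]
Visit Hanoi → queue [Bogota, Bern, Vilnius, Delhi]
Visit Bogota → queue [Bern, Vilnius, Delhi]
Visit Bern → queue [Vilnius, Delhi]
Visit Vilnius → queue [Delhi]
Visit Delhi → queue []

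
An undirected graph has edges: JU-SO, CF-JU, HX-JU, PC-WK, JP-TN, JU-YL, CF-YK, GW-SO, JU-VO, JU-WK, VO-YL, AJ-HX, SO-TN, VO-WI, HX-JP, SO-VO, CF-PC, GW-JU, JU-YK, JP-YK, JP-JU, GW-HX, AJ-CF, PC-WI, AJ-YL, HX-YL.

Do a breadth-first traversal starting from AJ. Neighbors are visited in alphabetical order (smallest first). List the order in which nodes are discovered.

AJ CF HX YL JU PC YK GW JP VO SO WK WI TN

Visit AJ; enqueue CF, HX, YL → queue [CF, HX, YL]
Visit CF; enqueue JU, PC, YK → queue [HX, YL, JU, PC, YK]
Visit HX; enqueue GW, JP → queue [YL, JU, PC, YK, GW, JP]
Visit YL; enqueue VO → queue [JU, PC, YK, GW, JP, VO]
Visit JU; enqueue SO, WK → queue [PC, YK, GW, JP, VO, SO, WK]
Visit PC; enqueue WI → queue [YK, GW, JP, VO, SO, WK, WI]
Visit YK → queue [GW, JP, VO, SO, WK, WI]
Visit GW → queue [JP, VO, SO, WK, WI]
Visit JP; enqueue TN → queue [VO, SO, WK, WI, TN]
Visit VO → queue [SO, WK, WI, TN]
Visit SO → queue [WK, WI, TN]
Visit WK → queue [WI, TN]
Visit WI → queue [TN]
Visit TN → queue []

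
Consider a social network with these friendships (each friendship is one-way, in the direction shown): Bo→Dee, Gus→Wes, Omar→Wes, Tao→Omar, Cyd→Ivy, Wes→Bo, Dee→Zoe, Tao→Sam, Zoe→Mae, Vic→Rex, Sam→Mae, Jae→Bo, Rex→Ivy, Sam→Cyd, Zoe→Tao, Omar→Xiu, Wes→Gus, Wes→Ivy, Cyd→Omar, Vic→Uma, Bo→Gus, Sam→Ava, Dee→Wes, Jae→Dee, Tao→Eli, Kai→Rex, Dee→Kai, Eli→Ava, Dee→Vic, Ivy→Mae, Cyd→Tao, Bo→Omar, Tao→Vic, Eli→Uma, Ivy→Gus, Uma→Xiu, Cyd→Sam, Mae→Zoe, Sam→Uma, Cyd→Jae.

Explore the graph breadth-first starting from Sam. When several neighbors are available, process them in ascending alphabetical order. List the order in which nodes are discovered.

Sam, Ava, Cyd, Mae, Uma, Ivy, Jae, Omar, Tao, Zoe, Xiu, Gus, Bo, Dee, Wes, Eli, Vic, Kai, Rex

Visit Sam; enqueue Ava, Cyd, Mae, Uma → queue [Ava, Cyd, Mae, Uma]
Visit Ava → queue [Cyd, Mae, Uma]
Visit Cyd; enqueue Ivy, Jae, Omar, Tao → queue [Mae, Uma, Ivy, Jae, Omar, Tao]
Visit Mae; enqueue Zoe → queue [Uma, Ivy, Jae, Omar, Tao, Zoe]
Visit Uma; enqueue Xiu → queue [Ivy, Jae, Omar, Tao, Zoe, Xiu]
Visit Ivy; enqueue Gus → queue [Jae, Omar, Tao, Zoe, Xiu, Gus]
Visit Jae; enqueue Bo, Dee → queue [Omar, Tao, Zoe, Xiu, Gus, Bo, Dee]
Visit Omar; enqueue Wes → queue [Tao, Zoe, Xiu, Gus, Bo, Dee, Wes]
Visit Tao; enqueue Eli, Vic → queue [Zoe, Xiu, Gus, Bo, Dee, Wes, Eli, Vic]
Visit Zoe → queue [Xiu, Gus, Bo, Dee, Wes, Eli, Vic]
Visit Xiu → queue [Gus, Bo, Dee, Wes, Eli, Vic]
Visit Gus → queue [Bo, Dee, Wes, Eli, Vic]
Visit Bo → queue [Dee, Wes, Eli, Vic]
Visit Dee; enqueue Kai → queue [Wes, Eli, Vic, Kai]
Visit Wes → queue [Eli, Vic, Kai]
Visit Eli → queue [Vic, Kai]
Visit Vic; enqueue Rex → queue [Kai, Rex]
Visit Kai → queue [Rex]
Visit Rex → queue []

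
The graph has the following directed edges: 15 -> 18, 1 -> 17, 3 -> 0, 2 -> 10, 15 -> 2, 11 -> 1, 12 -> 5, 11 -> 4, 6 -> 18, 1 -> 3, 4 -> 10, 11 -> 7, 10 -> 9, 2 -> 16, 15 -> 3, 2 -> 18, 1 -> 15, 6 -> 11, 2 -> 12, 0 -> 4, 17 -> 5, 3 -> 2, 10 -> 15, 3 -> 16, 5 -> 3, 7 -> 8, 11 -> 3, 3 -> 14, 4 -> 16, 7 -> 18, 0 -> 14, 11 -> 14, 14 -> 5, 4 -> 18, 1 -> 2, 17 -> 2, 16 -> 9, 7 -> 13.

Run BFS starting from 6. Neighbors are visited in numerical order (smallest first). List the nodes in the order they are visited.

Visit 6; enqueue 11, 18 → queue [11, 18]
Visit 11; enqueue 1, 3, 4, 7, 14 → queue [18, 1, 3, 4, 7, 14]
Visit 18 → queue [1, 3, 4, 7, 14]
Visit 1; enqueue 2, 15, 17 → queue [3, 4, 7, 14, 2, 15, 17]
Visit 3; enqueue 0, 16 → queue [4, 7, 14, 2, 15, 17, 0, 16]
Visit 4; enqueue 10 → queue [7, 14, 2, 15, 17, 0, 16, 10]
Visit 7; enqueue 8, 13 → queue [14, 2, 15, 17, 0, 16, 10, 8, 13]
Visit 14; enqueue 5 → queue [2, 15, 17, 0, 16, 10, 8, 13, 5]
Visit 2; enqueue 12 → queue [15, 17, 0, 16, 10, 8, 13, 5, 12]
Visit 15 → queue [17, 0, 16, 10, 8, 13, 5, 12]
Visit 17 → queue [0, 16, 10, 8, 13, 5, 12]
Visit 0 → queue [16, 10, 8, 13, 5, 12]
Visit 16; enqueue 9 → queue [10, 8, 13, 5, 12, 9]
Visit 10 → queue [8, 13, 5, 12, 9]
Visit 8 → queue [13, 5, 12, 9]
Visit 13 → queue [5, 12, 9]
Visit 5 → queue [12, 9]
Visit 12 → queue [9]
Visit 9 → queue []

6 -> 11 -> 18 -> 1 -> 3 -> 4 -> 7 -> 14 -> 2 -> 15 -> 17 -> 0 -> 16 -> 10 -> 8 -> 13 -> 5 -> 12 -> 9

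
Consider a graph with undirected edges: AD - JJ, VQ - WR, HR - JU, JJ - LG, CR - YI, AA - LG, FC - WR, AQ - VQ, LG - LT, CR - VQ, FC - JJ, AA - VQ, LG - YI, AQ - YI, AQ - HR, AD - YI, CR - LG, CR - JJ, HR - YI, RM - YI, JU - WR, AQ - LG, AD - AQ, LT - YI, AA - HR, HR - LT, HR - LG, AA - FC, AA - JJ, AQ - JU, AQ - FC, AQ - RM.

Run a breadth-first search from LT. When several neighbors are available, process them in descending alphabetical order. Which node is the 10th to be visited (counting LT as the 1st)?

AA

Visit LT; enqueue YI, LG, HR → queue [YI, LG, HR]
Visit YI; enqueue RM, CR, AQ, AD → queue [LG, HR, RM, CR, AQ, AD]
Visit LG; enqueue JJ, AA → queue [HR, RM, CR, AQ, AD, JJ, AA]
Visit HR; enqueue JU → queue [RM, CR, AQ, AD, JJ, AA, JU]
Visit RM → queue [CR, AQ, AD, JJ, AA, JU]
Visit CR; enqueue VQ → queue [AQ, AD, JJ, AA, JU, VQ]
Visit AQ; enqueue FC → queue [AD, JJ, AA, JU, VQ, FC]
Visit AD → queue [JJ, AA, JU, VQ, FC]
Visit JJ → queue [AA, JU, VQ, FC]
Visit AA → queue [JU, VQ, FC]
Visit JU; enqueue WR → queue [VQ, FC, WR]
Visit VQ → queue [FC, WR]
Visit FC → queue [WR]
Visit WR → queue []

Visit order: LT, YI, LG, HR, RM, CR, AQ, AD, JJ, AA, JU, VQ, FC, WR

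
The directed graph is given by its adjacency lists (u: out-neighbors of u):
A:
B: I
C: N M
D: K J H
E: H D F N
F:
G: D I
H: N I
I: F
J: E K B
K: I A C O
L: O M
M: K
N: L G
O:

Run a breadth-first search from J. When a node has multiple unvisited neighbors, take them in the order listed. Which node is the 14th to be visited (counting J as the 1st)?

G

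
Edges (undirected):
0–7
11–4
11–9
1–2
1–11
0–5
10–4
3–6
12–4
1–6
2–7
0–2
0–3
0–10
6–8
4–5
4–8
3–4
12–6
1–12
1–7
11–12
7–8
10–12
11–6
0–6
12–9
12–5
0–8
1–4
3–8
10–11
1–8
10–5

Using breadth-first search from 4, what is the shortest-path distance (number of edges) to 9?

2

Level 0: 4
Level 1: 1, 3, 5, 8, 10, 11, 12
Level 2: 0, 2, 6, 7, 9
9 first appears at level 2.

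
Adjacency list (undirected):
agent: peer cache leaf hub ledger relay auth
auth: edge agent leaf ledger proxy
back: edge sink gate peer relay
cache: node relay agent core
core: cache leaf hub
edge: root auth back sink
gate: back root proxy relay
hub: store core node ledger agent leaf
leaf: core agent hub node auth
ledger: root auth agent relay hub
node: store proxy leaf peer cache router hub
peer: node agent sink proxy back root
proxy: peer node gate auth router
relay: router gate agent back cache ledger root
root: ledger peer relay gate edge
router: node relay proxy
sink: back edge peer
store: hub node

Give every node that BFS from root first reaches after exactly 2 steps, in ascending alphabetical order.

agent, auth, back, cache, hub, node, proxy, router, sink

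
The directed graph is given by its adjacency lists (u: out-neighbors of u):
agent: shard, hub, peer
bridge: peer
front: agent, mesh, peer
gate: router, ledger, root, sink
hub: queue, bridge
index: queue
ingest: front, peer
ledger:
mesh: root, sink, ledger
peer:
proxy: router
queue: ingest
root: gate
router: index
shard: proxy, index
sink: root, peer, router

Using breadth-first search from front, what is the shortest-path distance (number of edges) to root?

Level 0: front
Level 1: agent, mesh, peer
Level 2: hub, ledger, root, shard, sink
Level 3: bridge, gate, index, proxy, queue, router
Level 4: ingest
root first appears at level 2.

2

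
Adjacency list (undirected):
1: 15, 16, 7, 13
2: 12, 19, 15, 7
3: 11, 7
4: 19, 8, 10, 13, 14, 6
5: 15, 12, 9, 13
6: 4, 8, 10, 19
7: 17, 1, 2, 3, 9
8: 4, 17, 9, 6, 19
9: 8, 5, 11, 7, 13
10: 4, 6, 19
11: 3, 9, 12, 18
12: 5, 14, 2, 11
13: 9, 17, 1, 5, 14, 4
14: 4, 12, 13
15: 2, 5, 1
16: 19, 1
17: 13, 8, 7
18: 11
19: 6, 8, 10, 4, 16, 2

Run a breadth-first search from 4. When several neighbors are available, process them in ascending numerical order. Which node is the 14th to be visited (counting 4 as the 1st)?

16

Visit 4; enqueue 6, 8, 10, 13, 14, 19 → queue [6, 8, 10, 13, 14, 19]
Visit 6 → queue [8, 10, 13, 14, 19]
Visit 8; enqueue 9, 17 → queue [10, 13, 14, 19, 9, 17]
Visit 10 → queue [13, 14, 19, 9, 17]
Visit 13; enqueue 1, 5 → queue [14, 19, 9, 17, 1, 5]
Visit 14; enqueue 12 → queue [19, 9, 17, 1, 5, 12]
Visit 19; enqueue 2, 16 → queue [9, 17, 1, 5, 12, 2, 16]
Visit 9; enqueue 7, 11 → queue [17, 1, 5, 12, 2, 16, 7, 11]
Visit 17 → queue [1, 5, 12, 2, 16, 7, 11]
Visit 1; enqueue 15 → queue [5, 12, 2, 16, 7, 11, 15]
Visit 5 → queue [12, 2, 16, 7, 11, 15]
Visit 12 → queue [2, 16, 7, 11, 15]
Visit 2 → queue [16, 7, 11, 15]
Visit 16 → queue [7, 11, 15]
Visit 7; enqueue 3 → queue [11, 15, 3]
Visit 11; enqueue 18 → queue [15, 3, 18]
Visit 15 → queue [3, 18]
Visit 3 → queue [18]
Visit 18 → queue []

Visit order: 4, 6, 8, 10, 13, 14, 19, 9, 17, 1, 5, 12, 2, 16, 7, 11, 15, 3, 18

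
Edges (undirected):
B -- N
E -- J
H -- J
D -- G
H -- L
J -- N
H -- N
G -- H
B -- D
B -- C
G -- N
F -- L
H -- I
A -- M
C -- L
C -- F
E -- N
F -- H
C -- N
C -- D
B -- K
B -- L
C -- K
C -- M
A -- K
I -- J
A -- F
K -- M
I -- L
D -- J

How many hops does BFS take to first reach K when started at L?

2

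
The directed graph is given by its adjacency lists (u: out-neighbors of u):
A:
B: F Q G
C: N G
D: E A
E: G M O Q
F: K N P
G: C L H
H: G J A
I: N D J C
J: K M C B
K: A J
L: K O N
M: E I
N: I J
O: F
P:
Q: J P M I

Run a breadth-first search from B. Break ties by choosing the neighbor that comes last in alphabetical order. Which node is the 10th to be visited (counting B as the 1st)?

Visit B; enqueue Q, G, F → queue [Q, G, F]
Visit Q; enqueue P, M, J, I → queue [G, F, P, M, J, I]
Visit G; enqueue L, H, C → queue [F, P, M, J, I, L, H, C]
Visit F; enqueue N, K → queue [P, M, J, I, L, H, C, N, K]
Visit P → queue [M, J, I, L, H, C, N, K]
Visit M; enqueue E → queue [J, I, L, H, C, N, K, E]
Visit J → queue [I, L, H, C, N, K, E]
Visit I; enqueue D → queue [L, H, C, N, K, E, D]
Visit L; enqueue O → queue [H, C, N, K, E, D, O]
Visit H; enqueue A → queue [C, N, K, E, D, O, A]
Visit C → queue [N, K, E, D, O, A]
Visit N → queue [K, E, D, O, A]
Visit K → queue [E, D, O, A]
Visit E → queue [D, O, A]
Visit D → queue [O, A]
Visit O → queue [A]
Visit A → queue []

Visit order: B, Q, G, F, P, M, J, I, L, H, C, N, K, E, D, O, A

H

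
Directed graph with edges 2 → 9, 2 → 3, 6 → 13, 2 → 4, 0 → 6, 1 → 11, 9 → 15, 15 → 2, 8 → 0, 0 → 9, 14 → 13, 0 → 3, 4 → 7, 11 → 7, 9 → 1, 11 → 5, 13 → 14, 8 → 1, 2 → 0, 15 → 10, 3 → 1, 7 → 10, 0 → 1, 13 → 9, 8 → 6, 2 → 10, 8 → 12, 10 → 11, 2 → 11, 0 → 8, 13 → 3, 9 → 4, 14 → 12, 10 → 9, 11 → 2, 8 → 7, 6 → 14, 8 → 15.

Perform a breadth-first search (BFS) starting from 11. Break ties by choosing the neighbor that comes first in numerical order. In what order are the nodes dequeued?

11 → 2 → 5 → 7 → 0 → 3 → 4 → 9 → 10 → 1 → 6 → 8 → 15 → 13 → 14 → 12

Visit 11; enqueue 2, 5, 7 → queue [2, 5, 7]
Visit 2; enqueue 0, 3, 4, 9, 10 → queue [5, 7, 0, 3, 4, 9, 10]
Visit 5 → queue [7, 0, 3, 4, 9, 10]
Visit 7 → queue [0, 3, 4, 9, 10]
Visit 0; enqueue 1, 6, 8 → queue [3, 4, 9, 10, 1, 6, 8]
Visit 3 → queue [4, 9, 10, 1, 6, 8]
Visit 4 → queue [9, 10, 1, 6, 8]
Visit 9; enqueue 15 → queue [10, 1, 6, 8, 15]
Visit 10 → queue [1, 6, 8, 15]
Visit 1 → queue [6, 8, 15]
Visit 6; enqueue 13, 14 → queue [8, 15, 13, 14]
Visit 8; enqueue 12 → queue [15, 13, 14, 12]
Visit 15 → queue [13, 14, 12]
Visit 13 → queue [14, 12]
Visit 14 → queue [12]
Visit 12 → queue []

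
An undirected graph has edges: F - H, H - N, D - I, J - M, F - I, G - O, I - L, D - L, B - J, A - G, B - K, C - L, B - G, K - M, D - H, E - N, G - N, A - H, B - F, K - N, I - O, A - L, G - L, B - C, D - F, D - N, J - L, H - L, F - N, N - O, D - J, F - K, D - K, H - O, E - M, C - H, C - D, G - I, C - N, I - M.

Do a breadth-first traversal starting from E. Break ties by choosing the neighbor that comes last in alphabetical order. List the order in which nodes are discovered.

E, N, M, O, K, H, G, F, D, C, J, I, B, L, A

Visit E; enqueue N, M → queue [N, M]
Visit N; enqueue O, K, H, G, F, D, C → queue [M, O, K, H, G, F, D, C]
Visit M; enqueue J, I → queue [O, K, H, G, F, D, C, J, I]
Visit O → queue [K, H, G, F, D, C, J, I]
Visit K; enqueue B → queue [H, G, F, D, C, J, I, B]
Visit H; enqueue L, A → queue [G, F, D, C, J, I, B, L, A]
Visit G → queue [F, D, C, J, I, B, L, A]
Visit F → queue [D, C, J, I, B, L, A]
Visit D → queue [C, J, I, B, L, A]
Visit C → queue [J, I, B, L, A]
Visit J → queue [I, B, L, A]
Visit I → queue [B, L, A]
Visit B → queue [L, A]
Visit L → queue [A]
Visit A → queue []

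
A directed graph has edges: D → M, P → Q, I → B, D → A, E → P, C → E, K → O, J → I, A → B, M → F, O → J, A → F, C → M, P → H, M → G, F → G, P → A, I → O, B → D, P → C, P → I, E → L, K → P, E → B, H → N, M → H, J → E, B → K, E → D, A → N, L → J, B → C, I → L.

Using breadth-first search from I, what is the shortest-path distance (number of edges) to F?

Level 0: I
Level 1: B, L, O
Level 2: C, D, J, K
Level 3: A, E, M, P
Level 4: F, G, H, N, Q
F first appears at level 4.

4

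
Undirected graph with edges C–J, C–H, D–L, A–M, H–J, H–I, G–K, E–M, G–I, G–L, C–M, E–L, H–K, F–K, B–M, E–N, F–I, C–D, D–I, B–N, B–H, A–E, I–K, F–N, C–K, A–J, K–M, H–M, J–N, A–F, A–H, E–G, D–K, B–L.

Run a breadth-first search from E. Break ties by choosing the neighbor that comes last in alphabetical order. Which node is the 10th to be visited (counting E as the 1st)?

K

Visit E; enqueue N, M, L, G, A → queue [N, M, L, G, A]
Visit N; enqueue J, F, B → queue [M, L, G, A, J, F, B]
Visit M; enqueue K, H, C → queue [L, G, A, J, F, B, K, H, C]
Visit L; enqueue D → queue [G, A, J, F, B, K, H, C, D]
Visit G; enqueue I → queue [A, J, F, B, K, H, C, D, I]
Visit A → queue [J, F, B, K, H, C, D, I]
Visit J → queue [F, B, K, H, C, D, I]
Visit F → queue [B, K, H, C, D, I]
Visit B → queue [K, H, C, D, I]
Visit K → queue [H, C, D, I]
Visit H → queue [C, D, I]
Visit C → queue [D, I]
Visit D → queue [I]
Visit I → queue []

Visit order: E, N, M, L, G, A, J, F, B, K, H, C, D, I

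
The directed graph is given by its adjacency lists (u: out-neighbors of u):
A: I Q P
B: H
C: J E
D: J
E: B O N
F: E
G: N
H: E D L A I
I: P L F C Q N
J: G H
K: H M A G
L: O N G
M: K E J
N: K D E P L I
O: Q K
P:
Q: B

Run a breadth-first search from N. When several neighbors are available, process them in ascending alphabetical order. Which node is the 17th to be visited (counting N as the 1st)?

M

Visit N; enqueue D, E, I, K, L, P → queue [D, E, I, K, L, P]
Visit D; enqueue J → queue [E, I, K, L, P, J]
Visit E; enqueue B, O → queue [I, K, L, P, J, B, O]
Visit I; enqueue C, F, Q → queue [K, L, P, J, B, O, C, F, Q]
Visit K; enqueue A, G, H, M → queue [L, P, J, B, O, C, F, Q, A, G, H, M]
Visit L → queue [P, J, B, O, C, F, Q, A, G, H, M]
Visit P → queue [J, B, O, C, F, Q, A, G, H, M]
Visit J → queue [B, O, C, F, Q, A, G, H, M]
Visit B → queue [O, C, F, Q, A, G, H, M]
Visit O → queue [C, F, Q, A, G, H, M]
Visit C → queue [F, Q, A, G, H, M]
Visit F → queue [Q, A, G, H, M]
Visit Q → queue [A, G, H, M]
Visit A → queue [G, H, M]
Visit G → queue [H, M]
Visit H → queue [M]
Visit M → queue []

Visit order: N, D, E, I, K, L, P, J, B, O, C, F, Q, A, G, H, M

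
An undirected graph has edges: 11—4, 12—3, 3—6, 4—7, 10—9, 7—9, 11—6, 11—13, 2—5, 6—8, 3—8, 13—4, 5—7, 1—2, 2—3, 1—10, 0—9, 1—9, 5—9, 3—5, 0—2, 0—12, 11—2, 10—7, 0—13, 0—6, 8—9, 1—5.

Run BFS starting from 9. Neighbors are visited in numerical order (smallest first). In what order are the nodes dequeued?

Visit 9; enqueue 0, 1, 5, 7, 8, 10 → queue [0, 1, 5, 7, 8, 10]
Visit 0; enqueue 2, 6, 12, 13 → queue [1, 5, 7, 8, 10, 2, 6, 12, 13]
Visit 1 → queue [5, 7, 8, 10, 2, 6, 12, 13]
Visit 5; enqueue 3 → queue [7, 8, 10, 2, 6, 12, 13, 3]
Visit 7; enqueue 4 → queue [8, 10, 2, 6, 12, 13, 3, 4]
Visit 8 → queue [10, 2, 6, 12, 13, 3, 4]
Visit 10 → queue [2, 6, 12, 13, 3, 4]
Visit 2; enqueue 11 → queue [6, 12, 13, 3, 4, 11]
Visit 6 → queue [12, 13, 3, 4, 11]
Visit 12 → queue [13, 3, 4, 11]
Visit 13 → queue [3, 4, 11]
Visit 3 → queue [4, 11]
Visit 4 → queue [11]
Visit 11 → queue []

9 0 1 5 7 8 10 2 6 12 13 3 4 11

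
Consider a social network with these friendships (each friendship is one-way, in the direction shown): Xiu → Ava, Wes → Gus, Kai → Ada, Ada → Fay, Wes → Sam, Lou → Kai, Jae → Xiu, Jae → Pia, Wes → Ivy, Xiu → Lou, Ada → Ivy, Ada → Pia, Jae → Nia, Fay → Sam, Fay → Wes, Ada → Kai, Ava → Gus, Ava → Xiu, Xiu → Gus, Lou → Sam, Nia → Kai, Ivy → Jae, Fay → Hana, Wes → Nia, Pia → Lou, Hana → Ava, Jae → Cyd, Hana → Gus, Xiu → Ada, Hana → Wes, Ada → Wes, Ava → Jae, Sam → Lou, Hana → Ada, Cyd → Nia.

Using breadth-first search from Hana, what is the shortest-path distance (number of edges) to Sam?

2

Level 0: Hana
Level 1: Ada, Ava, Gus, Wes
Level 2: Fay, Ivy, Jae, Kai, Nia, Pia, Sam, Xiu
Level 3: Cyd, Lou
Sam first appears at level 2.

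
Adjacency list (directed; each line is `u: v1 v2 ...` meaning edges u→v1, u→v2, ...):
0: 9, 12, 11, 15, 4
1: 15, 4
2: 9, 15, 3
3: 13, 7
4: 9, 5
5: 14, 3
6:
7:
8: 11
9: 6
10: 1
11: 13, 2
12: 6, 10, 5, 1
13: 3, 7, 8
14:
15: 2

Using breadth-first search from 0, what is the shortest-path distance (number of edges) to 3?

3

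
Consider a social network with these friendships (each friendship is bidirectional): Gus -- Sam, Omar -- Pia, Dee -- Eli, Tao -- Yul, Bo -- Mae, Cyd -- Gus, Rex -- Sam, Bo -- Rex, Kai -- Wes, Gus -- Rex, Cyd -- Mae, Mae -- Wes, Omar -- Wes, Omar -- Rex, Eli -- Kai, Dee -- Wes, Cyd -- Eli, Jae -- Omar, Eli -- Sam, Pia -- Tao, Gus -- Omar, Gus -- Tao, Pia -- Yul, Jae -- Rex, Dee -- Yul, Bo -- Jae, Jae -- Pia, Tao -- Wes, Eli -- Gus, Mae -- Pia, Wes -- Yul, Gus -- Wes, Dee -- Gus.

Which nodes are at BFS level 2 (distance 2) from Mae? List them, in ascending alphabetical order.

Level 0: Mae
Level 1: Bo, Cyd, Pia, Wes
Level 2: Dee, Eli, Gus, Jae, Kai, Omar, Rex, Tao, Yul
Level 3: Sam

Dee, Eli, Gus, Jae, Kai, Omar, Rex, Tao, Yul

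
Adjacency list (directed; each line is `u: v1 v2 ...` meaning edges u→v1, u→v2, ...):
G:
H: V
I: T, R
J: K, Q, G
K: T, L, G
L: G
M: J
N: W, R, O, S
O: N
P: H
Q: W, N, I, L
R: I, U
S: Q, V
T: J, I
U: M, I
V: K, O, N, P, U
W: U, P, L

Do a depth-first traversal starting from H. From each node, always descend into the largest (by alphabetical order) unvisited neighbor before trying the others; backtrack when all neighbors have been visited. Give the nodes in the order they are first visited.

H, V, U, M, J, Q, W, P, L, G, N, S, R, I, T, O, K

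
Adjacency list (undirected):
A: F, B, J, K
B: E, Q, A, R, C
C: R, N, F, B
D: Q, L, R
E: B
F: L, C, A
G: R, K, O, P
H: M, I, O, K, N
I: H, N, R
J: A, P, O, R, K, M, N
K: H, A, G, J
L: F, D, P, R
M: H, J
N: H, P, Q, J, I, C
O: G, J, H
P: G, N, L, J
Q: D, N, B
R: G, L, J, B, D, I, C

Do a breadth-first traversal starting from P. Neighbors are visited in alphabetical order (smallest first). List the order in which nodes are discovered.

P, G, J, L, N, K, O, R, A, M, D, F, C, H, I, Q, B, E

Visit P; enqueue G, J, L, N → queue [G, J, L, N]
Visit G; enqueue K, O, R → queue [J, L, N, K, O, R]
Visit J; enqueue A, M → queue [L, N, K, O, R, A, M]
Visit L; enqueue D, F → queue [N, K, O, R, A, M, D, F]
Visit N; enqueue C, H, I, Q → queue [K, O, R, A, M, D, F, C, H, I, Q]
Visit K → queue [O, R, A, M, D, F, C, H, I, Q]
Visit O → queue [R, A, M, D, F, C, H, I, Q]
Visit R; enqueue B → queue [A, M, D, F, C, H, I, Q, B]
Visit A → queue [M, D, F, C, H, I, Q, B]
Visit M → queue [D, F, C, H, I, Q, B]
Visit D → queue [F, C, H, I, Q, B]
Visit F → queue [C, H, I, Q, B]
Visit C → queue [H, I, Q, B]
Visit H → queue [I, Q, B]
Visit I → queue [Q, B]
Visit Q → queue [B]
Visit B; enqueue E → queue [E]
Visit E → queue []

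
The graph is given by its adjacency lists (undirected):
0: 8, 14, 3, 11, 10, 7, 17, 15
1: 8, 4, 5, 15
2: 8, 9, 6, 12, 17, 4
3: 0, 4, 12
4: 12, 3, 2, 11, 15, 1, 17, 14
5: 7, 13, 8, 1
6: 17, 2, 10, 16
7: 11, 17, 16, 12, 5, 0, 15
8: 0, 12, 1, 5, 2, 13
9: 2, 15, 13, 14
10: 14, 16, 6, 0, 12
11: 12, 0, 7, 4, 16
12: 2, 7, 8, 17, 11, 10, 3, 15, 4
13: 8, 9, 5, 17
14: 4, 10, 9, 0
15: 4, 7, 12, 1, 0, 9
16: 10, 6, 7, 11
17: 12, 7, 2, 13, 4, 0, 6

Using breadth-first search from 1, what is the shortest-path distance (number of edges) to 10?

Level 0: 1
Level 1: 4, 5, 8, 15
Level 2: 0, 2, 3, 7, 9, 11, 12, 13, 14, 17
Level 3: 6, 10, 16
10 first appears at level 3.

3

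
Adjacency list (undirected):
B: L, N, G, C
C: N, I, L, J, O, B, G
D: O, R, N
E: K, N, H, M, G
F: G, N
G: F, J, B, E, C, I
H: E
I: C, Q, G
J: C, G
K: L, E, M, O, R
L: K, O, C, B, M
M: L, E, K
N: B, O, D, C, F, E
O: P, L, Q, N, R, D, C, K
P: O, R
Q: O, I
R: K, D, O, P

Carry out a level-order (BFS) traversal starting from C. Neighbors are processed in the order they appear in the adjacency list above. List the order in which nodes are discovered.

Visit C; enqueue N, I, L, J, O, B, G → queue [N, I, L, J, O, B, G]
Visit N; enqueue D, F, E → queue [I, L, J, O, B, G, D, F, E]
Visit I; enqueue Q → queue [L, J, O, B, G, D, F, E, Q]
Visit L; enqueue K, M → queue [J, O, B, G, D, F, E, Q, K, M]
Visit J → queue [O, B, G, D, F, E, Q, K, M]
Visit O; enqueue P, R → queue [B, G, D, F, E, Q, K, M, P, R]
Visit B → queue [G, D, F, E, Q, K, M, P, R]
Visit G → queue [D, F, E, Q, K, M, P, R]
Visit D → queue [F, E, Q, K, M, P, R]
Visit F → queue [E, Q, K, M, P, R]
Visit E; enqueue H → queue [Q, K, M, P, R, H]
Visit Q → queue [K, M, P, R, H]
Visit K → queue [M, P, R, H]
Visit M → queue [P, R, H]
Visit P → queue [R, H]
Visit R → queue [H]
Visit H → queue []

C, N, I, L, J, O, B, G, D, F, E, Q, K, M, P, R, H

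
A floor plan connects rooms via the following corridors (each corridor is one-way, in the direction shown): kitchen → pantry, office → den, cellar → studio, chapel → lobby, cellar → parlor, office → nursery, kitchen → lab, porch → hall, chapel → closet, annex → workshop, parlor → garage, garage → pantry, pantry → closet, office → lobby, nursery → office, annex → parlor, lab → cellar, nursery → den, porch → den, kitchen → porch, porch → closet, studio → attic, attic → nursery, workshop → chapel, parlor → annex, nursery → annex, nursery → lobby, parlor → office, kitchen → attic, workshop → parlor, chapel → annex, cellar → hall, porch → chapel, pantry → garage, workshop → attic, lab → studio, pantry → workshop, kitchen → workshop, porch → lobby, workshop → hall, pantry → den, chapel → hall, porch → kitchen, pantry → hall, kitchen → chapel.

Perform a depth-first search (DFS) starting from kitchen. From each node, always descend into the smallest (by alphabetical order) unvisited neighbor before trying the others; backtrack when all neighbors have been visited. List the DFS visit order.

kitchen, attic, nursery, annex, parlor, garage, pantry, closet, den, hall, workshop, chapel, lobby, office, lab, cellar, studio, porch

Visit kitchen
kitchen → attic
attic → nursery
nursery → annex
annex → parlor
parlor → garage
garage → pantry
pantry → closet
pantry → den
pantry → hall
pantry → workshop
workshop → chapel
chapel → lobby
parlor → office
kitchen → lab
lab → cellar
cellar → studio
kitchen → porch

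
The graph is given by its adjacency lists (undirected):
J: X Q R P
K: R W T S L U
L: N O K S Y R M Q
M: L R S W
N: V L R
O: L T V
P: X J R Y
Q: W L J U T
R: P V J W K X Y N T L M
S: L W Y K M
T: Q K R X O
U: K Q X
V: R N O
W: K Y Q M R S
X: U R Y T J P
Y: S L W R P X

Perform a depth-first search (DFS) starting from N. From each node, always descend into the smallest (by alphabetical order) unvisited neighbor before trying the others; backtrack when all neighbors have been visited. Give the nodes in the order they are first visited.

N L K R J P X T O V Q U W M S Y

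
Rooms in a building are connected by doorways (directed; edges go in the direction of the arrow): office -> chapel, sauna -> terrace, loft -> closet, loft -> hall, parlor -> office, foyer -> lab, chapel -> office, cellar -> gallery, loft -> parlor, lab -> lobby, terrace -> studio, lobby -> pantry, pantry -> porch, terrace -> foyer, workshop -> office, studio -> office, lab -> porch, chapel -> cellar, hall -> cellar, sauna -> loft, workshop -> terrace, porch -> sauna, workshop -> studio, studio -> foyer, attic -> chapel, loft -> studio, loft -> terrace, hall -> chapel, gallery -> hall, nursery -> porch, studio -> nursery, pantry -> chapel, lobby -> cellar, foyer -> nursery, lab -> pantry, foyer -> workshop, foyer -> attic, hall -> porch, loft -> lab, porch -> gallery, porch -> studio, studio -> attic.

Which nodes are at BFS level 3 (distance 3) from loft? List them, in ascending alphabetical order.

gallery, sauna, workshop

Level 0: loft
Level 1: closet, hall, lab, parlor, studio, terrace
Level 2: attic, cellar, chapel, foyer, lobby, nursery, office, pantry, porch
Level 3: gallery, sauna, workshop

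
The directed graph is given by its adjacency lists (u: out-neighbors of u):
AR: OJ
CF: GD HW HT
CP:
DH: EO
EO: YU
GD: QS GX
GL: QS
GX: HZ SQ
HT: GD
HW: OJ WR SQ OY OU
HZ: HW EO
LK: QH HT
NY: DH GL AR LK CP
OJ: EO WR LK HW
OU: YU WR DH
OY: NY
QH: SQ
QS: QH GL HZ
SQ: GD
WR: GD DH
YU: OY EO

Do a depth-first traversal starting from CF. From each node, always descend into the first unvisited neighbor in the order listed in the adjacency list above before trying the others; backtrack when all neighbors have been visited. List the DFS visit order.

CF, GD, QS, QH, SQ, GL, HZ, HW, OJ, EO, YU, OY, NY, DH, AR, LK, HT, CP, WR, OU, GX

Visit CF
CF → GD
GD → QS
QS → QH
QH → SQ
QS → GL
QS → HZ
HZ → HW
HW → OJ
OJ → EO
EO → YU
YU → OY
OY → NY
NY → DH
NY → AR
NY → LK
LK → HT
NY → CP
OJ → WR
HW → OU
GD → GX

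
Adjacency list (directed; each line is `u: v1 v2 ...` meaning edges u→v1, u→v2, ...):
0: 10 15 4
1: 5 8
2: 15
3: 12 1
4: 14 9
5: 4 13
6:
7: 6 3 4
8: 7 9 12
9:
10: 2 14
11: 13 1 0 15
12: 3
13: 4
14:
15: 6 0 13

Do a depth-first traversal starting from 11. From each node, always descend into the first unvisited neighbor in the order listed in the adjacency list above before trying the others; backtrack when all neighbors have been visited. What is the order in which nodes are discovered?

11, 13, 4, 14, 9, 1, 5, 8, 7, 6, 3, 12, 0, 10, 2, 15

Visit 11
11 → 13
13 → 4
4 → 14
4 → 9
11 → 1
1 → 5
1 → 8
8 → 7
7 → 6
7 → 3
3 → 12
11 → 0
0 → 10
10 → 2
2 → 15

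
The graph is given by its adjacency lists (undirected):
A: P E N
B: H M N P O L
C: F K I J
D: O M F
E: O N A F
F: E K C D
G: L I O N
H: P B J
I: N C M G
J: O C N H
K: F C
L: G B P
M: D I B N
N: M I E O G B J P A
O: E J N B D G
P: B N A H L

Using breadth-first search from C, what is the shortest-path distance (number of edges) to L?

Level 0: C
Level 1: F, I, J, K
Level 2: D, E, G, H, M, N, O
Level 3: A, B, L, P
L first appears at level 3.

3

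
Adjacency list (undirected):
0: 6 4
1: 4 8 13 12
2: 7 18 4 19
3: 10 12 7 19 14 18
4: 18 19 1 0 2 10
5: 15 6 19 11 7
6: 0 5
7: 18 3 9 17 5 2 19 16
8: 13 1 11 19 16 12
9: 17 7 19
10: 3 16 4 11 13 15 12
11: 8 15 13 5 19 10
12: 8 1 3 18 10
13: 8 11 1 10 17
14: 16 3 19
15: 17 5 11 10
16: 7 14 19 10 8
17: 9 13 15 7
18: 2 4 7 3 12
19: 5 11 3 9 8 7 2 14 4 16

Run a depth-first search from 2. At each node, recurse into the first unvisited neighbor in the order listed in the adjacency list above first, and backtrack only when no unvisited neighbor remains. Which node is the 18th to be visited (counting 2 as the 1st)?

11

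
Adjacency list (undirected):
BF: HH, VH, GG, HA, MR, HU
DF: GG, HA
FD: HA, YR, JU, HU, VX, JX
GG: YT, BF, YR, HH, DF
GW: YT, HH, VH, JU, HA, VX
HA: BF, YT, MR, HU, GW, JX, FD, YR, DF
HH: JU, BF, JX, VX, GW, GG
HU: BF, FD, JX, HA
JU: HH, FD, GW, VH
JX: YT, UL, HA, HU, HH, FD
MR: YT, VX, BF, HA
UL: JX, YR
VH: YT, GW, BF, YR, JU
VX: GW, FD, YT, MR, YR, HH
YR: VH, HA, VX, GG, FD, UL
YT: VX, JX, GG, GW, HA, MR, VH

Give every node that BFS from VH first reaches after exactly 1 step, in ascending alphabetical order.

BF, GW, JU, YR, YT

Level 0: VH
Level 1: BF, GW, JU, YR, YT
Level 2: FD, GG, HA, HH, HU, JX, MR, UL, VX
Level 3: DF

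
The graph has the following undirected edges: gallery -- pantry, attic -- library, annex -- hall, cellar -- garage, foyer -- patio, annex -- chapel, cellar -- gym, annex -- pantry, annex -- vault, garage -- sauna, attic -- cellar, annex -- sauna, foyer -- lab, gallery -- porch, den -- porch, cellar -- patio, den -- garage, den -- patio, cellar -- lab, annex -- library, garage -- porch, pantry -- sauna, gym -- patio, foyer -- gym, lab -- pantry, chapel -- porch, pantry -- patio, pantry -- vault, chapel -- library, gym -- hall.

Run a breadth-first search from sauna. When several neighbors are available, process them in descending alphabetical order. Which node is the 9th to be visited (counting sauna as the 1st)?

Visit sauna; enqueue pantry, garage, annex → queue [pantry, garage, annex]
Visit pantry; enqueue vault, patio, lab, gallery → queue [garage, annex, vault, patio, lab, gallery]
Visit garage; enqueue porch, den, cellar → queue [annex, vault, patio, lab, gallery, porch, den, cellar]
Visit annex; enqueue library, hall, chapel → queue [vault, patio, lab, gallery, porch, den, cellar, library, hall, chapel]
Visit vault → queue [patio, lab, gallery, porch, den, cellar, library, hall, chapel]
Visit patio; enqueue gym, foyer → queue [lab, gallery, porch, den, cellar, library, hall, chapel, gym, foyer]
Visit lab → queue [gallery, porch, den, cellar, library, hall, chapel, gym, foyer]
Visit gallery → queue [porch, den, cellar, library, hall, chapel, gym, foyer]
Visit porch → queue [den, cellar, library, hall, chapel, gym, foyer]
Visit den → queue [cellar, library, hall, chapel, gym, foyer]
Visit cellar; enqueue attic → queue [library, hall, chapel, gym, foyer, attic]
Visit library → queue [hall, chapel, gym, foyer, attic]
Visit hall → queue [chapel, gym, foyer, attic]
Visit chapel → queue [gym, foyer, attic]
Visit gym → queue [foyer, attic]
Visit foyer → queue [attic]
Visit attic → queue []

Visit order: sauna, pantry, garage, annex, vault, patio, lab, gallery, porch, den, cellar, library, hall, chapel, gym, foyer, attic

porch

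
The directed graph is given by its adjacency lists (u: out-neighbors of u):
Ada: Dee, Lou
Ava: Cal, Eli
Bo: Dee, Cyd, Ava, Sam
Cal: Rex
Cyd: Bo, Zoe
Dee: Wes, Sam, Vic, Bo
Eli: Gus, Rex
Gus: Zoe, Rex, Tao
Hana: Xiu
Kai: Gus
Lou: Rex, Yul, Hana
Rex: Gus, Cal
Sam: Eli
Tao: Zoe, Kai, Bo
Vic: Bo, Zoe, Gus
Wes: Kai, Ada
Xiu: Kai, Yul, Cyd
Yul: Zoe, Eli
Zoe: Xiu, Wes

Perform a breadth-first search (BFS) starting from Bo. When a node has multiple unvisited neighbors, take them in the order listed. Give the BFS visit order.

Bo, Dee, Cyd, Ava, Sam, Wes, Vic, Zoe, Cal, Eli, Kai, Ada, Gus, Xiu, Rex, Lou, Tao, Yul, Hana

Visit Bo; enqueue Dee, Cyd, Ava, Sam → queue [Dee, Cyd, Ava, Sam]
Visit Dee; enqueue Wes, Vic → queue [Cyd, Ava, Sam, Wes, Vic]
Visit Cyd; enqueue Zoe → queue [Ava, Sam, Wes, Vic, Zoe]
Visit Ava; enqueue Cal, Eli → queue [Sam, Wes, Vic, Zoe, Cal, Eli]
Visit Sam → queue [Wes, Vic, Zoe, Cal, Eli]
Visit Wes; enqueue Kai, Ada → queue [Vic, Zoe, Cal, Eli, Kai, Ada]
Visit Vic; enqueue Gus → queue [Zoe, Cal, Eli, Kai, Ada, Gus]
Visit Zoe; enqueue Xiu → queue [Cal, Eli, Kai, Ada, Gus, Xiu]
Visit Cal; enqueue Rex → queue [Eli, Kai, Ada, Gus, Xiu, Rex]
Visit Eli → queue [Kai, Ada, Gus, Xiu, Rex]
Visit Kai → queue [Ada, Gus, Xiu, Rex]
Visit Ada; enqueue Lou → queue [Gus, Xiu, Rex, Lou]
Visit Gus; enqueue Tao → queue [Xiu, Rex, Lou, Tao]
Visit Xiu; enqueue Yul → queue [Rex, Lou, Tao, Yul]
Visit Rex → queue [Lou, Tao, Yul]
Visit Lou; enqueue Hana → queue [Tao, Yul, Hana]
Visit Tao → queue [Yul, Hana]
Visit Yul → queue [Hana]
Visit Hana → queue []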